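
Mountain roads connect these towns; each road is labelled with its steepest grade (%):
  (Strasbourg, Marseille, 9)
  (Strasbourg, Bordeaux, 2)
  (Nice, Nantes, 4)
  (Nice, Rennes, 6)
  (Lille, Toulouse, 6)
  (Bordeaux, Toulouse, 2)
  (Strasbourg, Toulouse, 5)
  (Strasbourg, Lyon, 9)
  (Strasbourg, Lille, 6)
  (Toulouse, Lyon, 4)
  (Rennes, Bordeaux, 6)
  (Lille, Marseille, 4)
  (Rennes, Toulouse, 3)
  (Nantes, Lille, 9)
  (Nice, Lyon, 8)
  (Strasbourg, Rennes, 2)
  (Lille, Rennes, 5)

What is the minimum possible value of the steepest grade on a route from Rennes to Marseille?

5

A few of the Rennes→Marseille routes:
Rennes - Toulouse - Bordeaux - Strasbourg - Lille - Marseille: max(3, 2, 2, 6, 4) = 6
Rennes - Bordeaux - Strasbourg - Lille - Marseille: max(6, 2, 6, 4) = 6
Rennes - Toulouse - Strasbourg - Lille - Marseille: max(3, 5, 6, 4) = 6
Rennes - Toulouse - Lille - Marseille: max(3, 6, 4) = 6
Rennes - Lille - Marseille: max(5, 4) = 5
Rennes - Bordeaux - Strasbourg - Toulouse - Lille - Marseille: max(6, 2, 5, 6, 4) = 6
Smallest bottleneck: 5%.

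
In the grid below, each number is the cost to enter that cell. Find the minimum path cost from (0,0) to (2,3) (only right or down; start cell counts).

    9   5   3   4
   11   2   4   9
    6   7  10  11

Best path: (0,0) (0,1) (1,1) (1,2) (1,3) (2,3)
Cost: 9 + 5 + 2 + 4 + 9 + 11 = 40

40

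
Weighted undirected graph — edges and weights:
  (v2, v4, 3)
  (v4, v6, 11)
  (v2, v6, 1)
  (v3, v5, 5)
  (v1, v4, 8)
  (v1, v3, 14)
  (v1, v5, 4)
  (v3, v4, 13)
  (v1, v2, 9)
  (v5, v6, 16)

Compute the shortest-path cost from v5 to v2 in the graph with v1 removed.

A few of the v5→v2 routes:
v5-v6-v2: 16 + 1 = 17
v5-v3-v4-v2: 5 + 13 + 3 = 21
v5-v6-v4-v2: 16 + 11 + 3 = 30
Shortest: 17.

17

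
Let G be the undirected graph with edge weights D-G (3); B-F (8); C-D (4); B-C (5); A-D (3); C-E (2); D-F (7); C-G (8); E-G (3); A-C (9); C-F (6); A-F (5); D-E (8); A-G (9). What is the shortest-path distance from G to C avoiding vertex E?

A few of the G→C routes:
G→C: 8
G→D→C: 3 + 4 = 7
G→D→A→C: 3 + 3 + 9 = 15
Best route has total 7.

7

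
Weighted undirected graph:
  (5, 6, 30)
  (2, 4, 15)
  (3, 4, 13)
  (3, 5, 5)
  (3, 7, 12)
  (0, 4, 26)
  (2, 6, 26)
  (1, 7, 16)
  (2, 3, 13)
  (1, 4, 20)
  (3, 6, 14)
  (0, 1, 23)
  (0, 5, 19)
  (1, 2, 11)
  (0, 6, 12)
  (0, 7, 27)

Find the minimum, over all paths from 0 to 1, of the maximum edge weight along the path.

Checking several routes:
0 - 6 - 3 - 7 - 1: max(12, 14, 12, 16) = 16
0 - 6 - 3 - 4 - 2 - 1: max(12, 14, 13, 15, 11) = 15
0 - 6 - 3 - 2 - 1: max(12, 14, 13, 11) = 14
Best route has worst link 14.

14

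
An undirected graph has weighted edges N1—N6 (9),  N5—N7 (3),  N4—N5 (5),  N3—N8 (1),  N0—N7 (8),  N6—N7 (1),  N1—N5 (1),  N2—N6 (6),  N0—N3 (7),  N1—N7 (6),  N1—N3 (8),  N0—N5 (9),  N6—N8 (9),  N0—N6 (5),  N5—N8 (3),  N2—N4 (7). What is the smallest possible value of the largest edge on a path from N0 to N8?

Checking several routes:
N0 → N6 → N7 → N5 → N8: max(5, 1, 3, 3) = 5
N0 → N6 → N7 → N1 → N5 → N8: max(5, 1, 6, 1, 3) = 6
N0 → N6 → N2 → N4 → N5 → N8: max(5, 6, 7, 5, 3) = 7
Smallest bottleneck: 5.

5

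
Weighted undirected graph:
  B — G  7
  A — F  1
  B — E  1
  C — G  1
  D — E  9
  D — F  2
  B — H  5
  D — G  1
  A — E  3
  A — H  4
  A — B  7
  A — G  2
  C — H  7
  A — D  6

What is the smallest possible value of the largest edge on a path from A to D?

2

Some routes from A to D:
A→G→D: max(2, 1) = 2
A→D: max(6) = 6
A→F→D: max(1, 2) = 2
A→E→B→H→C→G→D: max(3, 1, 5, 7, 1, 1) = 7
The minimum achievable maximum is 2.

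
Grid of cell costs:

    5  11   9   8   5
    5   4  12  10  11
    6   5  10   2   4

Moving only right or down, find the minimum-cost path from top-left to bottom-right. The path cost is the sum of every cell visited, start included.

One optimal route is r0c0 r1c0 r1c1 r2c1 r2c2 r2c3 r2c4.
Its cost is 5 + 5 + 4 + 5 + 10 + 2 + 4 = 35.

35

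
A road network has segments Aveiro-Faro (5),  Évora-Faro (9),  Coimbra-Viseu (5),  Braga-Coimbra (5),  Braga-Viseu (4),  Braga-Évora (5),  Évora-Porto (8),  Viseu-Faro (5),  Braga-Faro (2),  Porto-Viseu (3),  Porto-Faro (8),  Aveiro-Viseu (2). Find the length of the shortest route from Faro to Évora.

A few of the Faro→Évora routes:
Faro-Viseu-Braga-Évora: 5 + 4 + 5 = 14
Faro-Braga-Évora: 2 + 5 = 7
Faro-Aveiro-Viseu-Braga-Évora: 5 + 2 + 4 + 5 = 16
Faro-Évora: 9
Best route has total 7.

7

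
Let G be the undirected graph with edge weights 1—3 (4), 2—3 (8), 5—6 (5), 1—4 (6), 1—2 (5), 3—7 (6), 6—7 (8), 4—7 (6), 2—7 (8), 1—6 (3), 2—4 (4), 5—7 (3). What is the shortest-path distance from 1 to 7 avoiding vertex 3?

11

A few of the 1→7 routes:
1-6-5-7: 3 + 5 + 3 = 11
1-6-7: 3 + 8 = 11
1-4-7: 6 + 6 = 12
1-2-4-7: 5 + 4 + 6 = 15
1-2-7: 5 + 8 = 13
The minimum is 11.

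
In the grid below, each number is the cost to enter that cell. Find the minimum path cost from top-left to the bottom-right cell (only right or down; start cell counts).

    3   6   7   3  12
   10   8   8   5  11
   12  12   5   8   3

One optimal route is [0,0] -> [0,1] -> [0,2] -> [0,3] -> [1,3] -> [2,3] -> [2,4].
Its cost is 3 + 6 + 7 + 3 + 5 + 8 + 3 = 35.

35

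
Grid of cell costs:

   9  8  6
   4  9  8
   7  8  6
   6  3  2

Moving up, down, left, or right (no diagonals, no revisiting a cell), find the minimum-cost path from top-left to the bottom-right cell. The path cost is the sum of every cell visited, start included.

31

Cheapest: [0,0] → [1,0] → [2,0] → [3,0] → [3,1] → [3,2]
  9 + 4 + 7 + 6 + 3 + 2 = 31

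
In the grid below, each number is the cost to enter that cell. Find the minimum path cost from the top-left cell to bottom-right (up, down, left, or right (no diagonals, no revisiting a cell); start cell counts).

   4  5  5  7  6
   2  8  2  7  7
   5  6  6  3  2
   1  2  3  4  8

Path (0,0) (1,0) (2,0) (3,0) (3,1) (3,2) (3,3) (3,4): 4 + 2 + 5 + 1 + 2 + 3 + 4 + 8 = 29.

29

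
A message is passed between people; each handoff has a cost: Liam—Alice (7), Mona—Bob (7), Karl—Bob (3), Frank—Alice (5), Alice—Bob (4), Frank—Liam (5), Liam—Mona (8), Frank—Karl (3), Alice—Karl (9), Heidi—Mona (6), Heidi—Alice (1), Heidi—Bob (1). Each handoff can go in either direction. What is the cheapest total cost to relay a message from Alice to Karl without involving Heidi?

7

A few of the Alice→Karl routes:
Alice - Bob - Mona - Liam - Frank - Karl: 4 + 7 + 8 + 5 + 3 = 27
Alice - Liam - Frank - Karl: 7 + 5 + 3 = 15
Alice - Frank - Karl: 5 + 3 = 8
Alice - Bob - Karl: 4 + 3 = 7
Alice - Karl: 9
Alice - Liam - Mona - Bob - Karl: 7 + 8 + 7 + 3 = 25
The minimum is 7.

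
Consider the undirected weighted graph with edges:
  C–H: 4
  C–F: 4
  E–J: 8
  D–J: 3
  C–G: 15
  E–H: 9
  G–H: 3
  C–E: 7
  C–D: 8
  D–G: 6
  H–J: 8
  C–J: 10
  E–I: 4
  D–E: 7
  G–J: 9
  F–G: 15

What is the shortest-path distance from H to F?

8

A few of the H→F routes:
H→C→F: 4 + 4 = 8
H→E→C→F: 9 + 7 + 4 = 20
H→G→D→C→F: 3 + 6 + 8 + 4 = 21
H→G→F: 3 + 15 = 18
H→G→C→F: 3 + 15 + 4 = 22
H→J→C→F: 8 + 10 + 4 = 22
The minimum is 8.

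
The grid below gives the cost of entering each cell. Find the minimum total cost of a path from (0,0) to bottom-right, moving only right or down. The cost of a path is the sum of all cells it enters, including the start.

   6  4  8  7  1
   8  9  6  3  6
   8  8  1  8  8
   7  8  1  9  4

Path [0,0] [0,1] [0,2] [1,2] [2,2] [3,2] [3,3] [3,4]: 6 + 4 + 8 + 6 + 1 + 1 + 9 + 4 = 39.
For comparison, the top-then-right route costs 44.

39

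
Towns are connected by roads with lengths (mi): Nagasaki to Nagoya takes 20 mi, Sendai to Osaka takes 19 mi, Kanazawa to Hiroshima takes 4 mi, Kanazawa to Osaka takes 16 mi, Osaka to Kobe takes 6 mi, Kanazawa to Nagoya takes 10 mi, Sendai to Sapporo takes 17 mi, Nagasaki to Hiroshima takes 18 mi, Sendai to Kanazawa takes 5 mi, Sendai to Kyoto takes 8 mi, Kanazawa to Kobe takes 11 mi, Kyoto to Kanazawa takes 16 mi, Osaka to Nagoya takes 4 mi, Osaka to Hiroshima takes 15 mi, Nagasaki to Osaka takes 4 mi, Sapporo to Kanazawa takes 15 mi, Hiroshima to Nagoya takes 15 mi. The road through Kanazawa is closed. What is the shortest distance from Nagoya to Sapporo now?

A few of the Nagoya→Sapporo routes:
Nagoya - Osaka - Sendai - Sapporo: 4 + 19 + 17 = 40
Nagoya - Hiroshima - Osaka - Sendai - Sapporo: 15 + 15 + 19 + 17 = 66
Nagoya - Nagasaki - Osaka - Sendai - Sapporo: 20 + 4 + 19 + 17 = 60
The minimum is 40 mi.

40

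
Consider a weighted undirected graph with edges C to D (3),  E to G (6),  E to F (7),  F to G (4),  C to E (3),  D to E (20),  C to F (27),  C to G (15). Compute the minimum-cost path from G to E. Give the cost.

Comparing a few candidate routes:
G→C→E: 15 + 3 = 18
G→F→E: 4 + 7 = 11
G→C→D→E: 15 + 3 + 20 = 38
G→F→C→E: 4 + 27 + 3 = 34
G→E: 6
Best route has total 6.

6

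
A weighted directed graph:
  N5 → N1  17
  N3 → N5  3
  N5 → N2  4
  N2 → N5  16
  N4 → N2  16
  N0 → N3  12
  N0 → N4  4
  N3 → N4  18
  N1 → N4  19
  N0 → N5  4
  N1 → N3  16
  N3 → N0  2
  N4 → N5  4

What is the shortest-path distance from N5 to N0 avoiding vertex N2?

Routes from N5 to N0 avoiding N2:
N5-N1-N3-N0: 17 + 16 + 2 = 35
Best route has total 35.

35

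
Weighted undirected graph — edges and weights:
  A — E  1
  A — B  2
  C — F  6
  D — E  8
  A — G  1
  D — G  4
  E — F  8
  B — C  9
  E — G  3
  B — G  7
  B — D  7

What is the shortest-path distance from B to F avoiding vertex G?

11

Routes from B to F avoiding G:
B - C - F: 9 + 6 = 15
B - D - E - F: 7 + 8 + 8 = 23
B - A - E - F: 2 + 1 + 8 = 11
The minimum is 11.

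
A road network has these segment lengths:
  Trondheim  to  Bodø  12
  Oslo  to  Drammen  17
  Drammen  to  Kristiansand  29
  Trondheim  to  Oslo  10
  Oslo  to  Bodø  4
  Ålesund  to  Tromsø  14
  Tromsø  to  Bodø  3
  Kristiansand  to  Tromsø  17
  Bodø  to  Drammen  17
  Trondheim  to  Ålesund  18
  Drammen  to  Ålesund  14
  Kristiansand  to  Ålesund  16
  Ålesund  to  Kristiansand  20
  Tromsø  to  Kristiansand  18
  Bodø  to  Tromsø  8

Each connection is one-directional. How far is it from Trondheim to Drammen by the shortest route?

Routes from Trondheim to Drammen:
Trondheim → Bodø → Drammen: 12 + 17 = 29
Trondheim → Oslo → Drammen: 10 + 17 = 27
Trondheim → Ålesund → Tromsø → Bodø → Drammen: 18 + 14 + 3 + 17 = 52
Trondheim → Ålesund → Kristiansand → Tromsø → Bodø → Drammen: 18 + 20 + 17 + 3 + 17 = 75
Trondheim → Oslo → Bodø → Drammen: 10 + 4 + 17 = 31
Best route has total 27.

27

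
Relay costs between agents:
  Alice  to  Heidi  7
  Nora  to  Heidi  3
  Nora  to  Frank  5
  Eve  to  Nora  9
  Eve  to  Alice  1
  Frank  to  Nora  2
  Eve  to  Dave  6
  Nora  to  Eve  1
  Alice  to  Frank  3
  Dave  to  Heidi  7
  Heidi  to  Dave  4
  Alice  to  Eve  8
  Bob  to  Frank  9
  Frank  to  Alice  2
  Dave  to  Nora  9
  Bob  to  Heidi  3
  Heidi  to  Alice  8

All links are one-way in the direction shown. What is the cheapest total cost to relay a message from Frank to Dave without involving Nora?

13

Paths from Frank to Dave avoiding Nora:
Frank - Alice - Eve - Dave: 2 + 8 + 6 = 16
Frank - Alice - Heidi - Dave: 2 + 7 + 4 = 13
Shortest: 13.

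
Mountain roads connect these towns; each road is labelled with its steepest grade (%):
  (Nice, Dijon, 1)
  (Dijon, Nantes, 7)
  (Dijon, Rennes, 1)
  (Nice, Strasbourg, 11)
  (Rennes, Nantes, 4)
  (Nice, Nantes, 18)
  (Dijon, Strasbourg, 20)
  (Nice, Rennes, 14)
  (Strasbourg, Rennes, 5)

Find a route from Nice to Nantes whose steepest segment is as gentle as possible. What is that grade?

Checking several routes:
Nice - Dijon - Nantes: max(1, 7) = 7
Nice - Dijon - Rennes - Nantes: max(1, 1, 4) = 4
Nice - Strasbourg - Rennes - Nantes: max(11, 5, 4) = 11
Nice - Strasbourg - Rennes - Dijon - Nantes: max(11, 5, 1, 7) = 11
Best route has worst link 4%.

4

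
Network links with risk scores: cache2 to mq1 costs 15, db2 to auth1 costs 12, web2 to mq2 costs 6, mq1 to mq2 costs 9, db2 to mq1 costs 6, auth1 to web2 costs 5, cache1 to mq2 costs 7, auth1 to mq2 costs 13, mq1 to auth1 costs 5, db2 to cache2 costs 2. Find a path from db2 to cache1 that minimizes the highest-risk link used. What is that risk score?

7

Comparing a few candidate routes:
db2 -> mq1 -> mq2 -> cache1: max(6, 9, 7) = 9
db2 -> auth1 -> web2 -> mq2 -> cache1: max(12, 5, 6, 7) = 12
db2 -> mq1 -> auth1 -> web2 -> mq2 -> cache1: max(6, 5, 5, 6, 7) = 7
The minimum achievable maximum is 7.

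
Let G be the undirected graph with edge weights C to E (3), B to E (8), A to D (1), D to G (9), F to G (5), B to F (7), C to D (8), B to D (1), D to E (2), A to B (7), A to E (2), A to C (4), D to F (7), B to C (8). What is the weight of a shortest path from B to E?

3

Some routes from B to E:
B → A → E: 7 + 2 = 9
B → D → A → C → E: 1 + 1 + 4 + 3 = 9
B → E: 8
B → D → A → E: 1 + 1 + 2 = 4
B → D → E: 1 + 2 = 3
Best route has total 3.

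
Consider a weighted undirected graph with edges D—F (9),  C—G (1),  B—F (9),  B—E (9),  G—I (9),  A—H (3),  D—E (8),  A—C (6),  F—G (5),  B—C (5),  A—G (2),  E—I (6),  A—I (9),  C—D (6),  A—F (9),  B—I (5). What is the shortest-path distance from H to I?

A few of the H→I routes:
H - A - I: 3 + 9 = 12
H - A - G - I: 3 + 2 + 9 = 14
H - A - G - C - B - I: 3 + 2 + 1 + 5 + 5 = 16
The minimum is 12.

12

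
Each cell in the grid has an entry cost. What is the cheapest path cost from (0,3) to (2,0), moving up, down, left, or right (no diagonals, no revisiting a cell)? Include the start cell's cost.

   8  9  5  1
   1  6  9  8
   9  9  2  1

One optimal route is [0,3] → [1,3] → [2,3] → [2,2] → [2,1] → [2,0].
Its cost is 1 + 8 + 1 + 2 + 9 + 9 = 30.

30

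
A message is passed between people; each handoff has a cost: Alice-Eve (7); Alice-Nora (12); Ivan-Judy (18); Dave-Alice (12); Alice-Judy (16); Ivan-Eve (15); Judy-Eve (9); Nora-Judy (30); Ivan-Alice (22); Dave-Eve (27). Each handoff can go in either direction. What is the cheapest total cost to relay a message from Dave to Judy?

28

Checking several routes:
Dave → Eve → Judy: 27 + 9 = 36
Dave → Alice → Eve → Judy: 12 + 7 + 9 = 28
Dave → Alice → Judy: 12 + 16 = 28
Dave → Eve → Alice → Judy: 27 + 7 + 16 = 50
The minimum is 28.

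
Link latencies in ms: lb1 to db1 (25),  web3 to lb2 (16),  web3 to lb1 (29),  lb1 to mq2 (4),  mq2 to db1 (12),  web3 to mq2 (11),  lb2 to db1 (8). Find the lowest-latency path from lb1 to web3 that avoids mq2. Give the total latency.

Candidate routes:
lb1 - web3: 29
lb1 - db1 - lb2 - web3: 25 + 8 + 16 = 49
Best route has total 29 ms.

29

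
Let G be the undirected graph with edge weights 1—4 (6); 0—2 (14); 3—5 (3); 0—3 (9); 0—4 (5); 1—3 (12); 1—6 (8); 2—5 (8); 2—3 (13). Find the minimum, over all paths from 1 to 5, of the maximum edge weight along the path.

Comparing a few candidate routes:
1-3-2-5: max(12, 13, 8) = 13
1-3-5: max(12, 3) = 12
1-4-0-3-2-5: max(6, 5, 9, 13, 8) = 13
1-4-0-3-5: max(6, 5, 9, 3) = 9
Best route has worst link 9.

9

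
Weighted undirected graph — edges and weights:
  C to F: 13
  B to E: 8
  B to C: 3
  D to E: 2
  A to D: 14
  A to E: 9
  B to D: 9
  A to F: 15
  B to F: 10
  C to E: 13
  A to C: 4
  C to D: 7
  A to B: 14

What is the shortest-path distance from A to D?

11

Comparing a few candidate routes:
A -> C -> D: 4 + 7 = 11
A -> C -> B -> D: 4 + 3 + 9 = 16
A -> D: 14
A -> C -> B -> E -> D: 4 + 3 + 8 + 2 = 17
A -> E -> D: 9 + 2 = 11
The minimum is 11.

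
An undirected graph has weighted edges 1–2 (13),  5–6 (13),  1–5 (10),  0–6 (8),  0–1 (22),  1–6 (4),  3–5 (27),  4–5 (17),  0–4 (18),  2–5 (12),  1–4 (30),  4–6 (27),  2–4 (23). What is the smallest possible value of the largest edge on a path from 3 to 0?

27

Some routes from 3 to 0:
3-5-1-0: max(27, 10, 22) = 27
3-5-1-2-4-0: max(27, 10, 13, 23, 18) = 27
3-5-1-2-4-6-0: max(27, 10, 13, 23, 27, 8) = 27
3-5-1-6-4-0: max(27, 10, 4, 27, 18) = 27
Smallest bottleneck: 27.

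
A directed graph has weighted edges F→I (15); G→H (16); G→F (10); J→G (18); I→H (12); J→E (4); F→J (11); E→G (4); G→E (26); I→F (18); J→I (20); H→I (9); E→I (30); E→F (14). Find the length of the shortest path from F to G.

Routes from F to G:
F→J→E→G: 11 + 4 + 4 = 19
F→J→G: 11 + 18 = 29
The minimum is 19.

19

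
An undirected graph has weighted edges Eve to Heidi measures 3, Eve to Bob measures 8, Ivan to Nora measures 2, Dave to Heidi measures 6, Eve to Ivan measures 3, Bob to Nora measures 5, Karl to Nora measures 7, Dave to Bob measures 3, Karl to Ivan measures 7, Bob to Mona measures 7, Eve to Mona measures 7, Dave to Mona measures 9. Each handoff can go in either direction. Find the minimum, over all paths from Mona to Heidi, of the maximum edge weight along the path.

A few of the Mona→Heidi routes:
Mona - Eve - Ivan - Karl - Nora - Bob - Dave - Heidi: max(7, 3, 7, 7, 5, 3, 6) = 7
Mona - Bob - Dave - Heidi: max(7, 3, 6) = 7
Mona - Eve - Heidi: max(7, 3) = 7
Mona - Bob - Nora - Ivan - Eve - Heidi: max(7, 5, 2, 3, 3) = 7
Mona - Bob - Nora - Karl - Ivan - Eve - Heidi: max(7, 5, 7, 7, 3, 3) = 7
Mona - Eve - Ivan - Nora - Bob - Dave - Heidi: max(7, 3, 2, 5, 3, 6) = 7
Best route has worst link 7.

7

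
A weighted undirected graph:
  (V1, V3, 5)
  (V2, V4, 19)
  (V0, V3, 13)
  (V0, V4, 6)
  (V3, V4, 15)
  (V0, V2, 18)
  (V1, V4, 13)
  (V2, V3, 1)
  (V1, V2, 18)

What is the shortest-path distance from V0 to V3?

Comparing a few candidate routes:
V0-V2-V3: 18 + 1 = 19
V0-V3: 13
V0-V4-V3: 6 + 15 = 21
The minimum is 13.

13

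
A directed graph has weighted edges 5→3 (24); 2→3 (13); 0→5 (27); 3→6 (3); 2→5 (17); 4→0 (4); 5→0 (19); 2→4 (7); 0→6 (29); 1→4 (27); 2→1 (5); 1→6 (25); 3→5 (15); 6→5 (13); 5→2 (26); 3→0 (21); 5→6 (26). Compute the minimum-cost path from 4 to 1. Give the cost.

Routes from 4 to 1:
4 -> 0 -> 5 -> 2 -> 1: 4 + 27 + 26 + 5 = 62
4 -> 0 -> 6 -> 5 -> 2 -> 1: 4 + 29 + 13 + 26 + 5 = 77
The minimum is 62.

62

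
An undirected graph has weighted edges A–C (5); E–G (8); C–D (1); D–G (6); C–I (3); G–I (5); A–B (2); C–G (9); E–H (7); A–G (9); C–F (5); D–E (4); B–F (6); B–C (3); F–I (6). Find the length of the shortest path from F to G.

11

Some routes from F to G:
F→C→I→G: 5 + 3 + 5 = 13
F→I→G: 6 + 5 = 11
F→C→D→G: 5 + 1 + 6 = 12
Best route has total 11.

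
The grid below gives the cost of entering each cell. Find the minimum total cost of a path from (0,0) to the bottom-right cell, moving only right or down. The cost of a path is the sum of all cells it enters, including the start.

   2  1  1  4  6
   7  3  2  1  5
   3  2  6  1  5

13

Cheapest: r0c0→r0c1→r0c2→r1c2→r1c3→r2c3→r2c4
  2 + 1 + 1 + 2 + 1 + 1 + 5 = 13
(Top row then right column would cost 24.)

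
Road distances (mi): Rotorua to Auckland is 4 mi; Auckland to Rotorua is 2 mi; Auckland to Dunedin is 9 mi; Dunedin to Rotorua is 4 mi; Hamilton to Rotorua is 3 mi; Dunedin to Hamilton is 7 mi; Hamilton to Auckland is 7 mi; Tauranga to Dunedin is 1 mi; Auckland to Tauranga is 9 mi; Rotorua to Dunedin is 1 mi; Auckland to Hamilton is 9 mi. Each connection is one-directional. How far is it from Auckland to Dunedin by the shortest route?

3

Routes from Auckland to Dunedin:
Auckland-Hamilton-Rotorua-Dunedin: 9 + 3 + 1 = 13
Auckland-Rotorua-Dunedin: 2 + 1 = 3
Auckland-Tauranga-Dunedin: 9 + 1 = 10
Auckland-Dunedin: 9
The minimum is 3 mi.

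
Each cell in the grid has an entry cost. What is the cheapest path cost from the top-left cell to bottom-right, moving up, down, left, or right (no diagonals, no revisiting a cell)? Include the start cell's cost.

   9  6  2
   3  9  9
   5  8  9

34

One optimal route is r0c0 -> r1c0 -> r2c0 -> r2c1 -> r2c2.
Its cost is 9 + 3 + 5 + 8 + 9 = 34.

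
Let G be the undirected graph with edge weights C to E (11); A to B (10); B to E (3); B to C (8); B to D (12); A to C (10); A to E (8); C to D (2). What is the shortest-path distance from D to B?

Routes from D to B:
D - B: 12
D - C - E - A - B: 2 + 11 + 8 + 10 = 31
D - C - E - B: 2 + 11 + 3 = 16
D - C - A - E - B: 2 + 10 + 8 + 3 = 23
D - C - A - B: 2 + 10 + 10 = 22
D - C - B: 2 + 8 = 10
The minimum is 10.

10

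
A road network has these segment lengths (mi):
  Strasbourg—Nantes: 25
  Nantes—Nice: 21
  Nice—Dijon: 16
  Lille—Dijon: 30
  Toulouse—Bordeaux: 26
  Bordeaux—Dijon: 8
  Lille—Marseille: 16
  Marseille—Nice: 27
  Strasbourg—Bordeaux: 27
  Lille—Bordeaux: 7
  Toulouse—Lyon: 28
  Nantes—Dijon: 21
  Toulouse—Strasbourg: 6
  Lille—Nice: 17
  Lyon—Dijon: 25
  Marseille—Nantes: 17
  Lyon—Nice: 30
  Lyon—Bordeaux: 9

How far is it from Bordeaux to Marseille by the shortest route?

23

Checking several routes:
Bordeaux-Lille-Marseille: 7 + 16 = 23
Bordeaux-Dijon-Nice-Marseille: 8 + 16 + 27 = 51
Bordeaux-Lille-Nice-Marseille: 7 + 17 + 27 = 51
Bordeaux-Dijon-Nantes-Marseille: 8 + 21 + 17 = 46
Bordeaux-Dijon-Lille-Marseille: 8 + 30 + 16 = 54
The minimum is 23 mi.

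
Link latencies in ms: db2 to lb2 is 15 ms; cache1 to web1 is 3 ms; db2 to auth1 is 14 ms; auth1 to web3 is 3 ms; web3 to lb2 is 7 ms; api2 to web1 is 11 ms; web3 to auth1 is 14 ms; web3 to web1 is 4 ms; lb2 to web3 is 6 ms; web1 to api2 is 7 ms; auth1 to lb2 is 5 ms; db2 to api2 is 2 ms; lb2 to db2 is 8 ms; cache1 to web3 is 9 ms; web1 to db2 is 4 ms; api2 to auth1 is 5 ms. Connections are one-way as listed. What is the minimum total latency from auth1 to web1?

7

Candidate routes:
auth1 → lb2 → web3 → web1: 5 + 6 + 4 = 15
auth1 → web3 → lb2 → db2 → api2 → web1: 3 + 7 + 8 + 2 + 11 = 31
auth1 → lb2 → db2 → api2 → web1: 5 + 8 + 2 + 11 = 26
auth1 → web3 → web1: 3 + 4 = 7
Best route has total 7 ms.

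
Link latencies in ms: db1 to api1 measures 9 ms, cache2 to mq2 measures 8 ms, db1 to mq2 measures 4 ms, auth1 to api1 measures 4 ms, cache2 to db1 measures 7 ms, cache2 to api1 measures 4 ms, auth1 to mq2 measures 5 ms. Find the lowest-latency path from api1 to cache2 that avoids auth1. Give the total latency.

4

Routes from api1 to cache2 avoiding auth1:
api1 -> cache2: 4
api1 -> db1 -> mq2 -> cache2: 9 + 4 + 8 = 21
api1 -> db1 -> cache2: 9 + 7 = 16
Best route has total 4 ms.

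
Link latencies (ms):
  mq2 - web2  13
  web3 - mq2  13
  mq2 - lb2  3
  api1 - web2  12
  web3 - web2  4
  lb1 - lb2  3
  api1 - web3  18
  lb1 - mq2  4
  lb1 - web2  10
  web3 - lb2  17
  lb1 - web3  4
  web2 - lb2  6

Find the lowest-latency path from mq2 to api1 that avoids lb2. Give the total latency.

24

Comparing a few candidate routes:
mq2-web3-web2-api1: 13 + 4 + 12 = 29
mq2-lb1-web3-web2-api1: 4 + 4 + 4 + 12 = 24
mq2-lb1-web3-api1: 4 + 4 + 18 = 26
mq2-web2-api1: 13 + 12 = 25
mq2-lb1-web2-api1: 4 + 10 + 12 = 26
Best route has total 24 ms.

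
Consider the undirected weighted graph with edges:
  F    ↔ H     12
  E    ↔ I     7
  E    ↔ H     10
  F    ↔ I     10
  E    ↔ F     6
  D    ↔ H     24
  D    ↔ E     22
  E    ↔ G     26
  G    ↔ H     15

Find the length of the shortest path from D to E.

Checking several routes:
D-H-F-E: 24 + 12 + 6 = 42
D-E: 22
D-H-E: 24 + 10 = 34
The minimum is 22.

22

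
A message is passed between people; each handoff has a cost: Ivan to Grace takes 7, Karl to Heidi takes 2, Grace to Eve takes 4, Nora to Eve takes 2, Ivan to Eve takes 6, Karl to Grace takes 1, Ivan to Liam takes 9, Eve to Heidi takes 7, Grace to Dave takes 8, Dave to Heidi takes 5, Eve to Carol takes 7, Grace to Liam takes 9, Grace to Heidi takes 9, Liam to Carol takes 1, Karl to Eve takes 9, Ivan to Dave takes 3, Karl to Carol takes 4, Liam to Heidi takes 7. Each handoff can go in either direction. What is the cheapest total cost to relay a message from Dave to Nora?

11

A few of the Dave→Nora routes:
Dave→Heidi→Karl→Grace→Eve→Nora: 5 + 2 + 1 + 4 + 2 = 14
Dave→Grace→Eve→Nora: 8 + 4 + 2 = 14
Dave→Heidi→Eve→Nora: 5 + 7 + 2 = 14
Dave→Ivan→Eve→Nora: 3 + 6 + 2 = 11
The minimum is 11.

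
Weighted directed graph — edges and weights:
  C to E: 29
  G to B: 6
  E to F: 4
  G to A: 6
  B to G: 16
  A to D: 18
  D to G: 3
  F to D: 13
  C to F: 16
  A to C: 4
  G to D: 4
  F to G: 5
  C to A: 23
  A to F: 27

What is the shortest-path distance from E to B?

Paths from E to B:
E → F → G → B: 4 + 5 + 6 = 15
E → F → D → G → B: 4 + 13 + 3 + 6 = 26
Best route has total 15.

15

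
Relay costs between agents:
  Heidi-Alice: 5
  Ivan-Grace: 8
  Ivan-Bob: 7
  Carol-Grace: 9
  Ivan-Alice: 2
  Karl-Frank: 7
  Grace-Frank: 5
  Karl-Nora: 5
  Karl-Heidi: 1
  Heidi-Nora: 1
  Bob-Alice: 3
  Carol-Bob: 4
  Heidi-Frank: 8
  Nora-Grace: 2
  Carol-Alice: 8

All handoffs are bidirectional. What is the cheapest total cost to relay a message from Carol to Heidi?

12

A few of the Carol→Heidi routes:
Carol-Grace-Nora-Karl-Heidi: 9 + 2 + 5 + 1 = 17
Carol-Grace-Nora-Heidi: 9 + 2 + 1 = 12
Carol-Alice-Heidi: 8 + 5 = 13
Carol-Bob-Alice-Ivan-Grace-Nora-Heidi: 4 + 3 + 2 + 8 + 2 + 1 = 20
Carol-Bob-Ivan-Alice-Heidi: 4 + 7 + 2 + 5 = 18
Carol-Bob-Alice-Heidi: 4 + 3 + 5 = 12
The minimum is 12.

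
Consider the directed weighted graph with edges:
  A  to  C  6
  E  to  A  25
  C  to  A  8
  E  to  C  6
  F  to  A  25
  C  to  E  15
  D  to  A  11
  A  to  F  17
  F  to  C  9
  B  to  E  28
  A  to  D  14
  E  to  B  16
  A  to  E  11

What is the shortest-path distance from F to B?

Routes from F to B:
F → A → E → B: 25 + 11 + 16 = 52
F → C → E → B: 9 + 15 + 16 = 40
F → C → A → E → B: 9 + 8 + 11 + 16 = 44
F → A → C → E → B: 25 + 6 + 15 + 16 = 62
Best route has total 40.

40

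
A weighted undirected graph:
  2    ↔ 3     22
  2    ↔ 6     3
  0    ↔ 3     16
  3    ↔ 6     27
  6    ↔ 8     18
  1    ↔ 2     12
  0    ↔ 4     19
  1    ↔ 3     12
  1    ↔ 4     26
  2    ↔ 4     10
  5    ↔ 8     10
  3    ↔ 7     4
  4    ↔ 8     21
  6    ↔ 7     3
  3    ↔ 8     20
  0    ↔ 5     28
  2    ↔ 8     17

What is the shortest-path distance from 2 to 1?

12

A few of the 2→1 routes:
2-1: 12
2-8-3-1: 17 + 20 + 12 = 49
2-6-7-3-1: 3 + 3 + 4 + 12 = 22
2-6-3-1: 3 + 27 + 12 = 42
2-3-1: 22 + 12 = 34
2-4-1: 10 + 26 = 36
Best route has total 12.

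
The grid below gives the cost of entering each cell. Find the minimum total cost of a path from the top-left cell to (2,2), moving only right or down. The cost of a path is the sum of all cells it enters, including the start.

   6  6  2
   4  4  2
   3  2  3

18

One optimal route is [0,0] -> [1,0] -> [2,0] -> [2,1] -> [2,2].
Its cost is 6 + 4 + 3 + 2 + 3 = 18.
(Top row then right column would cost 19.)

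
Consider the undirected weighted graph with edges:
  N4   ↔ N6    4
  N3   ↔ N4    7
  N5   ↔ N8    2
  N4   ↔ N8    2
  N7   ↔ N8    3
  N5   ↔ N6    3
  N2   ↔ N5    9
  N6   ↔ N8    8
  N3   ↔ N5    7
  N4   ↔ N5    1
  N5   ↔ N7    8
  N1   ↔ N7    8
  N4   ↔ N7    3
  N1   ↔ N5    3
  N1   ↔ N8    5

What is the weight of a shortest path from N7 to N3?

A few of the N7→N3 routes:
N7 -> N4 -> N3: 3 + 7 = 10
N7 -> N8 -> N4 -> N3: 3 + 2 + 7 = 12
N7 -> N4 -> N5 -> N3: 3 + 1 + 7 = 11
Best route has total 10.

10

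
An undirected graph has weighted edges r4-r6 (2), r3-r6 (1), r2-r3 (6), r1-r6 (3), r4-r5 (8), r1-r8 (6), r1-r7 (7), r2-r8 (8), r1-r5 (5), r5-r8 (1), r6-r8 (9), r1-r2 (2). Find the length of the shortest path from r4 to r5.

8

Comparing a few candidate routes:
r4 -> r6 -> r1 -> r8 -> r5: 2 + 3 + 6 + 1 = 12
r4 -> r6 -> r8 -> r5: 2 + 9 + 1 = 12
r4 -> r5: 8
r4 -> r6 -> r3 -> r2 -> r1 -> r5: 2 + 1 + 6 + 2 + 5 = 16
r4 -> r6 -> r1 -> r5: 2 + 3 + 5 = 10
r4 -> r6 -> r1 -> r2 -> r8 -> r5: 2 + 3 + 2 + 8 + 1 = 16
Shortest: 8.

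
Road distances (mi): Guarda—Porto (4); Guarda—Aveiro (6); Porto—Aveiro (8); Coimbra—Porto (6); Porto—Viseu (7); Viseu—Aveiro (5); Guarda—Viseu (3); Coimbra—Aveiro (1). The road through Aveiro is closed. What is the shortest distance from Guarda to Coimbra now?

10

Routes from Guarda to Coimbra avoiding Aveiro:
Guarda→Viseu→Porto→Coimbra: 3 + 7 + 6 = 16
Guarda→Porto→Coimbra: 4 + 6 = 10
The minimum is 10 mi.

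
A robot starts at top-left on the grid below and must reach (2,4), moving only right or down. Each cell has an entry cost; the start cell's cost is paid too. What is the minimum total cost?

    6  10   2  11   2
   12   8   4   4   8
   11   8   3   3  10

38

Cheapest: r0c0→r0c1→r0c2→r1c2→r2c2→r2c3→r2c4
  6 + 10 + 2 + 4 + 3 + 3 + 10 = 38
For comparison, the top-then-right route costs 49.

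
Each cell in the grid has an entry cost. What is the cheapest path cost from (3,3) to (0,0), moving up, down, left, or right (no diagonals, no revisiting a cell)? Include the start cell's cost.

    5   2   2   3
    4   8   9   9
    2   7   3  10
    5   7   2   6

29

Best path: [3,3] [3,2] [2,2] [1,2] [0,2] [0,1] [0,0]
Cost: 6 + 2 + 3 + 9 + 2 + 2 + 5 = 29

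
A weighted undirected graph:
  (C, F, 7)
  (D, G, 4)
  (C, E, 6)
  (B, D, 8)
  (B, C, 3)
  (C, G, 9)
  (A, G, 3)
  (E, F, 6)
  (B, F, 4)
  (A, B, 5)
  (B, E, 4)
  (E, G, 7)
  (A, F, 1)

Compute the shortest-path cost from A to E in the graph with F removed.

A few of the A→E routes:
A→B→C→E: 5 + 3 + 6 = 14
A→G→C→B→E: 3 + 9 + 3 + 4 = 19
A→G→E: 3 + 7 = 10
A→G→D→B→E: 3 + 4 + 8 + 4 = 19
A→B→E: 5 + 4 = 9
A→G→C→E: 3 + 9 + 6 = 18
Shortest: 9.

9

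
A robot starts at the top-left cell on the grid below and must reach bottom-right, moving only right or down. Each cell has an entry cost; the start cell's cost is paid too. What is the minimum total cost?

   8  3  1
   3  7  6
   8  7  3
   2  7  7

28

Path r0c0 → r0c1 → r0c2 → r1c2 → r2c2 → r3c2: 8 + 3 + 1 + 6 + 3 + 7 = 28.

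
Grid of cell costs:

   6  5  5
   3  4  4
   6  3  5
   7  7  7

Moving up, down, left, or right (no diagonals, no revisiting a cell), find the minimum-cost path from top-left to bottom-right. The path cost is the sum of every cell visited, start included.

28

Best path: r0c0→r1c0→r1c1→r2c1→r2c2→r3c2
Cost: 6 + 3 + 4 + 3 + 5 + 7 = 28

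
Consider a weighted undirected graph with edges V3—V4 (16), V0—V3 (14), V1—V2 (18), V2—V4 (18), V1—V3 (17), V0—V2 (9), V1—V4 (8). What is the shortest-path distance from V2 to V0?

9

Routes from V2 to V0:
V2 → V1 → V4 → V3 → V0: 18 + 8 + 16 + 14 = 56
V2 → V4 → V1 → V3 → V0: 18 + 8 + 17 + 14 = 57
V2 → V1 → V3 → V0: 18 + 17 + 14 = 49
V2 → V0: 9
V2 → V4 → V3 → V0: 18 + 16 + 14 = 48
Best route has total 9.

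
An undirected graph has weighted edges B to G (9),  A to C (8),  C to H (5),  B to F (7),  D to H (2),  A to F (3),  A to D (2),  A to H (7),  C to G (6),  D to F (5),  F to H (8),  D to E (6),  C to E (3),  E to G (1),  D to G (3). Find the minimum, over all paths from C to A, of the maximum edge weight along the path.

Comparing a few candidate routes:
C → E → G → D → A: max(3, 1, 3, 2) = 3
C → H → D → F → A: max(5, 2, 5, 3) = 5
C → H → D → A: max(5, 2, 2) = 5
Best route has worst link 3.

3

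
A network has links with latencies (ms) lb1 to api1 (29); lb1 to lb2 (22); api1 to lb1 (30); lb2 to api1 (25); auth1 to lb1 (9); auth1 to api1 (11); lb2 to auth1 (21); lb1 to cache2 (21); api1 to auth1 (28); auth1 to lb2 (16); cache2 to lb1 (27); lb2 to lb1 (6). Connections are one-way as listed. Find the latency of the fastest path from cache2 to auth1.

70

Paths from cache2 to auth1:
cache2 → lb1 → lb2 → api1 → auth1: 27 + 22 + 25 + 28 = 102
cache2 → lb1 → lb2 → auth1: 27 + 22 + 21 = 70
cache2 → lb1 → api1 → auth1: 27 + 29 + 28 = 84
Shortest: 70 ms.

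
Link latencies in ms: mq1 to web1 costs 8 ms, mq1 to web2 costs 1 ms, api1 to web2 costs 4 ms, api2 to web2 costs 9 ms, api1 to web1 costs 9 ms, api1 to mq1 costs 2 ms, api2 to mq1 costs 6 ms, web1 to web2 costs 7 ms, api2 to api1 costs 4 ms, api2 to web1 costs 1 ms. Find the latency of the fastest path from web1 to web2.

7

Checking several routes:
web1 → web2: 7
web1 → api2 → mq1 → web2: 1 + 6 + 1 = 8
web1 → api2 → api1 → mq1 → web2: 1 + 4 + 2 + 1 = 8
Shortest: 7 ms.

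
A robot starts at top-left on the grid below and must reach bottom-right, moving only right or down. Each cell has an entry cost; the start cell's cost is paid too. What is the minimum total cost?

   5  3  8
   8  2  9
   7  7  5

Take [0,0] [0,1] [1,1] [2,1] [2,2] for a total of 5 + 3 + 2 + 7 + 5 = 22.
(Top row then right column would cost 30.)

22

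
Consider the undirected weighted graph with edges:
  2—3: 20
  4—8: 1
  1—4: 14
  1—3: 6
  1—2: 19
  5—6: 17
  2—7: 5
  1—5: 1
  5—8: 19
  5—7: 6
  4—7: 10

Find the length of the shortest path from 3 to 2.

18

Checking several routes:
3 → 1 → 2: 6 + 19 = 25
3 → 1 → 5 → 7 → 2: 6 + 1 + 6 + 5 = 18
3 → 2: 20
The minimum is 18.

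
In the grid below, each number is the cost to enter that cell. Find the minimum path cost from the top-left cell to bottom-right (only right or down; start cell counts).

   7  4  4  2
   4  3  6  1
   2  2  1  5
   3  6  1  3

20

Best path: [0,0] → [1,0] → [2,0] → [2,1] → [2,2] → [3,2] → [3,3]
Cost: 7 + 4 + 2 + 2 + 1 + 1 + 3 = 20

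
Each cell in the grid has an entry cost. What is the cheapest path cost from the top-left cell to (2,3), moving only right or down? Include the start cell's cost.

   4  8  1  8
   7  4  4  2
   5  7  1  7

25

Path r0c0 → r0c1 → r0c2 → r1c2 → r2c2 → r2c3: 4 + 8 + 1 + 4 + 1 + 7 = 25.
For comparison, the top-then-right route costs 30.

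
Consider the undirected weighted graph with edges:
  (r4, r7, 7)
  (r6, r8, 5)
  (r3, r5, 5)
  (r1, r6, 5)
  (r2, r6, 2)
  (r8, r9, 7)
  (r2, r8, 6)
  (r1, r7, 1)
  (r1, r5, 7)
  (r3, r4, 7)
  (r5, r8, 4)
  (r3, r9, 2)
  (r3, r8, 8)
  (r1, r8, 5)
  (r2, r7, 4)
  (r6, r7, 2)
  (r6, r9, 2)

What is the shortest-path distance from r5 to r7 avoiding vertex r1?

11

Comparing a few candidate routes:
r5→r8→r6→r7: 4 + 5 + 2 = 11
r5→r8→r2→r6→r7: 4 + 6 + 2 + 2 = 14
r5→r3→r9→r6→r7: 5 + 2 + 2 + 2 = 11
r5→r8→r2→r7: 4 + 6 + 4 = 14
r5→r8→r9→r6→r7: 4 + 7 + 2 + 2 = 15
Shortest: 11.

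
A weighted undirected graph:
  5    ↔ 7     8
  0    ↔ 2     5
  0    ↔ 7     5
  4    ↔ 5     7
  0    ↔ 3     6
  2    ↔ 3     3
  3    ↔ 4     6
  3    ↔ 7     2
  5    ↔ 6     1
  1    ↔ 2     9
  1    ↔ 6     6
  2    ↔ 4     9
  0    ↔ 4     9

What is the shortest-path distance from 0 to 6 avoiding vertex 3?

Routes from 0 to 6 avoiding 3:
0 → 7 → 5 → 6: 5 + 8 + 1 = 14
0 → 4 → 5 → 6: 9 + 7 + 1 = 17
0 → 7 → 5 → 4 → 2 → 1 → 6: 5 + 8 + 7 + 9 + 9 + 6 = 44
0 → 2 → 1 → 6: 5 + 9 + 6 = 20
0 → 2 → 4 → 5 → 6: 5 + 9 + 7 + 1 = 22
0 → 4 → 2 → 1 → 6: 9 + 9 + 9 + 6 = 33
The minimum is 14.

14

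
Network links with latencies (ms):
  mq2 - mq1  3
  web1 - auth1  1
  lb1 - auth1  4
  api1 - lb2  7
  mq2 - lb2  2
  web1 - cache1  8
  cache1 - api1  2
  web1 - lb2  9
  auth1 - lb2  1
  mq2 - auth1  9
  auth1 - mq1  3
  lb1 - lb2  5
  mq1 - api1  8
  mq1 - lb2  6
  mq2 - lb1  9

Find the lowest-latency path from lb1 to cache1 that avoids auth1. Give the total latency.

14

Checking several routes:
lb1→lb2→mq2→mq1→api1→cache1: 5 + 2 + 3 + 8 + 2 = 20
lb1→mq2→lb2→api1→cache1: 9 + 2 + 7 + 2 = 20
lb1→lb2→api1→cache1: 5 + 7 + 2 = 14
lb1→lb2→mq1→api1→cache1: 5 + 6 + 8 + 2 = 21
The minimum is 14 ms.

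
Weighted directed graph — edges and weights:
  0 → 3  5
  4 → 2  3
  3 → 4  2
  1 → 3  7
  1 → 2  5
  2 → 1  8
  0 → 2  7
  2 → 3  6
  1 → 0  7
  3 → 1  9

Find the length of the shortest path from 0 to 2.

7

Routes from 0 to 2:
0-3-4-2: 5 + 2 + 3 = 10
0-3-1-2: 5 + 9 + 5 = 19
0-2: 7
The minimum is 7.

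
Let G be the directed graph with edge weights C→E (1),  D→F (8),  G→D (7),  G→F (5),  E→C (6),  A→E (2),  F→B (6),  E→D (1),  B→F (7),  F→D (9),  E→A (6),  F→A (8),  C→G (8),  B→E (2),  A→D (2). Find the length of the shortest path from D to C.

22

Paths from D to C:
D → F → B → E → C: 8 + 6 + 2 + 6 = 22
D → F → A → E → C: 8 + 8 + 2 + 6 = 24
Best route has total 22.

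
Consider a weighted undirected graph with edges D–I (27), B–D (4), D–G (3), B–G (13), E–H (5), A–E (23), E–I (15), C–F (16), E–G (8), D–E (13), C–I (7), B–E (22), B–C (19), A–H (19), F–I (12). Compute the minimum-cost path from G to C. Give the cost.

26

Checking several routes:
G → D → I → C: 3 + 27 + 7 = 37
G → D → B → C: 3 + 4 + 19 = 26
G → E → I → C: 8 + 15 + 7 = 30
G → B → C: 13 + 19 = 32
G → D → E → I → C: 3 + 13 + 15 + 7 = 38
G → E → D → B → C: 8 + 13 + 4 + 19 = 44
Best route has total 26.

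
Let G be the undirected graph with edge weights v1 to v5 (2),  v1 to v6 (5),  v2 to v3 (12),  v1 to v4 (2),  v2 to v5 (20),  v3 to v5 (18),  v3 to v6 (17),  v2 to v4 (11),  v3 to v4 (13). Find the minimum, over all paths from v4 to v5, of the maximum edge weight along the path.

2

Comparing a few candidate routes:
v4 - v1 - v5: max(2, 2) = 2
v4 - v2 - v3 - v6 - v1 - v5: max(11, 12, 17, 5, 2) = 17
v4 - v3 - v6 - v1 - v5: max(13, 17, 5, 2) = 17
Smallest bottleneck: 2.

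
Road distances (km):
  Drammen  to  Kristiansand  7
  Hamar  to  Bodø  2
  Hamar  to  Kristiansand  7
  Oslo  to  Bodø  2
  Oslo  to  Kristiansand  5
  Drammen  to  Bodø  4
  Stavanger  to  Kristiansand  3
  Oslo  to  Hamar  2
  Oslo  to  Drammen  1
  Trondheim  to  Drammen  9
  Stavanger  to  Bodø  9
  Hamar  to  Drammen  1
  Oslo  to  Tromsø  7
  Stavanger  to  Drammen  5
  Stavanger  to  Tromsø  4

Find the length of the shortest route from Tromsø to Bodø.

Checking several routes:
Tromsø-Oslo-Bodø: 7 + 2 = 9
Tromsø-Stavanger-Drammen-Oslo-Bodø: 4 + 5 + 1 + 2 = 12
Tromsø-Oslo-Drammen-Hamar-Bodø: 7 + 1 + 1 + 2 = 11
Tromsø-Oslo-Hamar-Bodø: 7 + 2 + 2 = 11
Best route has total 9 km.

9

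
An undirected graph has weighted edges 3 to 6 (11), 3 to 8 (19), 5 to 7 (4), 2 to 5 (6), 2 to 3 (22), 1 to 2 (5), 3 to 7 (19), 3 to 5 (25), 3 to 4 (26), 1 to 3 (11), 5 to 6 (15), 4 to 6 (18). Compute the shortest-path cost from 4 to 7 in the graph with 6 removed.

Checking several routes:
4 → 3 → 1 → 2 → 5 → 7: 26 + 11 + 5 + 6 + 4 = 52
4 → 3 → 5 → 7: 26 + 25 + 4 = 55
4 → 3 → 7: 26 + 19 = 45
Best route has total 45.

45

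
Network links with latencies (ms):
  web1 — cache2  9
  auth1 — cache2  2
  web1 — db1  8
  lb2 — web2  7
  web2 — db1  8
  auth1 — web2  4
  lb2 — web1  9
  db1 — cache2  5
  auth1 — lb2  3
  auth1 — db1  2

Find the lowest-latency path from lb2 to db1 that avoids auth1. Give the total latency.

15

Candidate routes:
lb2 -> web1 -> db1: 9 + 8 = 17
lb2 -> web1 -> cache2 -> db1: 9 + 9 + 5 = 23
lb2 -> web2 -> db1: 7 + 8 = 15
Best route has total 15 ms.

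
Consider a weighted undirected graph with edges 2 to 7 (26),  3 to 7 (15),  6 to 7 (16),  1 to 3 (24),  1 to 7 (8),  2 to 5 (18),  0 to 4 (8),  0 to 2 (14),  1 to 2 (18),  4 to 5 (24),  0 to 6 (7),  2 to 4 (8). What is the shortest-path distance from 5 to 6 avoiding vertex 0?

Comparing a few candidate routes:
5→4→2→1→7→6: 24 + 8 + 18 + 8 + 16 = 74
5→2→1→3→7→6: 18 + 18 + 24 + 15 + 16 = 91
5→4→2→7→6: 24 + 8 + 26 + 16 = 74
5→2→7→6: 18 + 26 + 16 = 60
5→2→1→7→6: 18 + 18 + 8 + 16 = 60
The minimum is 60.

60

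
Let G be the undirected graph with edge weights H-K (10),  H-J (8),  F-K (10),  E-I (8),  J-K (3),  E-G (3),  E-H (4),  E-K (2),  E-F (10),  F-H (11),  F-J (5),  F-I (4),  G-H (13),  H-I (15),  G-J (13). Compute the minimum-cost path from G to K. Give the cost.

Checking several routes:
G-E-K: 3 + 2 = 5
G-E-H-K: 3 + 4 + 10 = 17
G-E-H-J-K: 3 + 4 + 8 + 3 = 18
G-J-K: 13 + 3 = 16
G-H-E-K: 13 + 4 + 2 = 19
Best route has total 5.

5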